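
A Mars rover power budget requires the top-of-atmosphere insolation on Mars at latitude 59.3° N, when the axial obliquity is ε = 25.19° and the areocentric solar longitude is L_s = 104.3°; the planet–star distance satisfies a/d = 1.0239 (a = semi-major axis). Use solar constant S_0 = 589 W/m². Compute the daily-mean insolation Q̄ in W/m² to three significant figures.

sin δ = sin 25.19° × sin 104.3° = 0.41243, so δ = +24.358°.
cos h₀ = −tan(+59.3°) tan(+24.358°) = -0.7625, h₀ = 2.4379 rad.
Bracket: h₀ sin ϕ sin δ + cos ϕ cos δ sin h₀ = 2.4379×0.85985×0.41243 + 0.51054×0.91099×0.64700 = 0.864547 + 0.300918 = 1.165465.
Inverse-square distance factor (a/d)² = 1.0239² = 1.048371.
Q̄ = (S_0/π) × 1.048371 × [bracket] = (589/π) × 1.048371 × 1.165465 = 229.1 W/m².

Q̄ ≈ 229 W/m²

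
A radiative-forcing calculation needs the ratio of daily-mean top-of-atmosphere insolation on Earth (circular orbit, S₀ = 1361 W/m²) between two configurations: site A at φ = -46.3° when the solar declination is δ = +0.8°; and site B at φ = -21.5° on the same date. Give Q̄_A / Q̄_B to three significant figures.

Q̄_A / Q̄_B ≈ 0.732

— Configuration A (φ=-46.3°):
cos H₀ = −tan(-46.3°) tan(+0.800°) = 0.0146, H₀ = 1.5562 rad.
Bracket: H₀ sin φ sin δ + cos φ cos δ sin H₀ = 1.5562×-0.72297×0.01396 + 0.69088×0.99990×0.99989 = -0.015706 + 0.690735 = 0.675029.
Q̄ = (S₀/π) × [bracket] = (1361/π) × 0.675029 = 292.44 W/m².
— Configuration B (φ=-21.5°):
cos H₀ = −tan(-21.5°) tan(+0.800°) = 0.0055, H₀ = 1.5653 rad.
Bracket: H₀ sin φ sin δ + cos φ cos δ sin H₀ = 1.5653×-0.36650×0.01396 + 0.93042×0.99990×0.99998 = -0.008009 + 0.930308 = 0.922299.
Q̄ = (S₀/π) × [bracket] = (1361/π) × 0.922299 = 399.56 W/m².
Ratio Q̄_A / Q̄_B = 292.44 / 399.56 = 0.7319.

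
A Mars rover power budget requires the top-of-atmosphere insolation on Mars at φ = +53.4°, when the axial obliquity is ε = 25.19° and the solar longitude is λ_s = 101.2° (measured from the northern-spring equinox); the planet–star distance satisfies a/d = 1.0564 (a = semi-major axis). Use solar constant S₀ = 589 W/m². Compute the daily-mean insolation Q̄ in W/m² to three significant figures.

Solar declination: sin δ = sin ε · sin λ_s = sin 25.19° × sin 101.2° = 0.41752, so δ = +24.678°.
cos H₀ = −tan(+53.4°) tan(+24.678°) = -0.6187, H₀ = 2.2379 rad.
Bracket: H₀ sin φ sin δ + cos φ cos δ sin H₀ = 2.2379×0.80282×0.41752 + 0.59622×0.90867×0.78564 = 0.750129 + 0.425634 = 1.175763.
Inverse-square distance factor (a/d)² = 1.0564² = 1.115981.
Q̄ = (S₀/π) × 1.115981 × [bracket] = (589/π) × 1.115981 × 1.175763 = 246.0 W/m².

Q̄ ≈ 246 W/m²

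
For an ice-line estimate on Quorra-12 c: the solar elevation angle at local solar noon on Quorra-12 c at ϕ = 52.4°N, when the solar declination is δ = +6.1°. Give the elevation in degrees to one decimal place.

At local noon the hour angle is zero, so the zenith angle equals |ϕ − δ| = |+52.4° − (+6.100°)| = 46.300°.
Elevation = 90° − 46.300° = 43.7°.

43.7°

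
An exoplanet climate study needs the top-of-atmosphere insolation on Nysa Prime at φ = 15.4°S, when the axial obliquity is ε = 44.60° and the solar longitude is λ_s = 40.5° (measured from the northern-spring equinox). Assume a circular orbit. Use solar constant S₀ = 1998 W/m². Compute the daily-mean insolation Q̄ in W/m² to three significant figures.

Solar declination: sin δ = sin ε · sin λ_s = sin 44.60° × sin 40.5° = 0.45601, so δ = +27.130°.
cos H₀ = −tan(-15.4°) tan(+27.130°) = 0.1411, H₀ = 1.4292 rad.
Bracket: H₀ sin φ sin δ + cos φ cos δ sin H₀ = 1.4292×-0.26556×0.45601 + 0.96410×0.88997×0.98999 = -0.173073 + 0.849431 = 0.676358.
Q̄ = (S₀/π) × [bracket] = (1998/π) × 0.676358 = 430.2 W/m².

Q̄ ≈ 430 W/m²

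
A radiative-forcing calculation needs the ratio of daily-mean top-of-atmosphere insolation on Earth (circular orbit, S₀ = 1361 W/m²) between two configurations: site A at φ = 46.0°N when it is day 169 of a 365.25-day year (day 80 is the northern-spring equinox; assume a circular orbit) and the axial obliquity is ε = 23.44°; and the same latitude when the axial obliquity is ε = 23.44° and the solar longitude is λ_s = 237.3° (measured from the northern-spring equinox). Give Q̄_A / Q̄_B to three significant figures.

— Configuration A (φ=+46.0°):
Solar longitude: λ_s = 360° × (169 − 80)/365.25 = 87.721°.
sin δ = sin 23.44° × sin 87.721° = 0.39747, so δ = +23.420°.
cos H₀ = −tan(+46.0°) tan(+23.420°) = -0.4486, H₀ = 2.0359 rad.
Bracket: H₀ sin φ sin δ + cos φ cos δ sin H₀ = 2.0359×0.71934×0.39747 + 0.69466×0.91761×0.89376 = 0.582097 + 0.569707 = 1.151804.
Q̄ = (S₀/π) × [bracket] = (1361/π) × 1.151804 = 498.98 W/m².
— Configuration B (φ=+46.0°):
Solar declination: sin δ = sin ε · sin λ_s = sin 23.44° × sin 237.3° = -0.33474, so δ = -19.557°.
cos H₀ = −tan(+46.0°) tan(-19.557°) = 0.3679, H₀ = 1.1941 rad.
Bracket: H₀ sin φ sin δ + cos φ cos δ sin H₀ = 1.1941×0.71934×-0.33474 + 0.69466×0.94231×0.92988 = -0.287530 + 0.608686 = 0.321156.
Q̄ = (S₀/π) × [bracket] = (1361/π) × 0.321156 = 139.13 W/m².
Ratio Q̄_A / Q̄_B = 498.98 / 139.13 = 3.586.

Q̄_A / Q̄_B ≈ 3.59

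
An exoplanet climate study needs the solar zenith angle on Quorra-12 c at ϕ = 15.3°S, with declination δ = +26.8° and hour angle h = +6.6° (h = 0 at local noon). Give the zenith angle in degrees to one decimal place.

cos θ_z = sin ϕ sin δ + cos ϕ cos δ cos h = -0.118974 + 0.855245 = 0.736271.
θ_z = arccos(0.736271) = 42.6°.

θ_z = 42.6°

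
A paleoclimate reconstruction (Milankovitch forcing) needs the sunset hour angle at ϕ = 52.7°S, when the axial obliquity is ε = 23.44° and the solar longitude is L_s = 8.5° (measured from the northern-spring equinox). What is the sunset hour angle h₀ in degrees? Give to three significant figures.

h₀ = 85.6°

Solar declination: sin δ = sin ε · sin L_s = sin 23.44° × sin 8.5° = 0.05880, so δ = +3.371°.
cos h₀ = −tan ϕ · tan δ = −tan(-52.7°) × tan(+3.371°) = 0.0773, so h₀ = 1.4934 rad = 85.57°.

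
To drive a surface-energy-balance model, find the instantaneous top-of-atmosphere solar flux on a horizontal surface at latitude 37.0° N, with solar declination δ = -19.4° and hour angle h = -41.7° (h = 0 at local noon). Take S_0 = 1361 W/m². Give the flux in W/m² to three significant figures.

cos θ_z = sin ϕ sin δ + cos ϕ cos δ cos h = -0.199900 + 0.562436 = 0.362536.
Flux = S_0 · cos θ_z = 1361 × 0.362536 = 493.4 W/m².

493 W/m²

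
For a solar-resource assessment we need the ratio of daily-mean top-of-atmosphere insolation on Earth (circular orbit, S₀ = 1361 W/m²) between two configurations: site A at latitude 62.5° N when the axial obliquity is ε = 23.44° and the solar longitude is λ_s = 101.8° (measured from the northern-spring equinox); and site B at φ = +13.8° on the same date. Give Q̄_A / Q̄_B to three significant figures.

— Configuration A (φ=+62.5°):
Solar declination: sin δ = sin ε · sin λ_s = sin 23.44° × sin 101.8° = 0.38938, so δ = +22.916°.
cos H₀ = −tan(+62.5°) tan(+22.916°) = -0.8121, H₀ = 2.5185 rad.
Bracket: H₀ sin φ sin δ + cos φ cos δ sin H₀ = 2.5185×0.88701×0.38938 + 0.46175×0.92108×0.58353 = 0.869849 + 0.248180 = 1.118029.
Q̄ = (S₀/π) × [bracket] = (1361/π) × 1.118029 = 484.35 W/m².
— Configuration B (φ=+13.8°):
cos H₀ = −tan(+13.8°) tan(+22.916°) = -0.1038, H₀ = 1.6748 rad.
Bracket: H₀ sin φ sin δ + cos φ cos δ sin H₀ = 1.6748×0.23853×0.38938 + 0.97113×0.92108×0.99459 = 0.155553 + 0.889649 = 1.045202.
Q̄ = (S₀/π) × [bracket] = (1361/π) × 1.045202 = 452.80 W/m².
Ratio Q̄_A / Q̄_B = 484.35 / 452.80 = 1.070.

Q̄_A / Q̄_B ≈ 1.07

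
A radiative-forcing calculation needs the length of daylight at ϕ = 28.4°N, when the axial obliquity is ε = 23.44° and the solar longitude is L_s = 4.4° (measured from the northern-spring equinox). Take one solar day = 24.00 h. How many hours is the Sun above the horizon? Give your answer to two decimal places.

12.13 h

Solar declination: sin δ = sin ε · sin L_s = sin 23.44° × sin 4.4° = 0.03052, so δ = +1.749°.
cos h₀ = −tan ϕ · tan δ = −tan(+28.4°) × tan(+1.749°) = -0.0165, so h₀ = 1.5873 rad = 90.95°.
Daylight = 2h₀/(2π) × 24.00 h = (1.5873/π) × 24.00 = 12.13 h.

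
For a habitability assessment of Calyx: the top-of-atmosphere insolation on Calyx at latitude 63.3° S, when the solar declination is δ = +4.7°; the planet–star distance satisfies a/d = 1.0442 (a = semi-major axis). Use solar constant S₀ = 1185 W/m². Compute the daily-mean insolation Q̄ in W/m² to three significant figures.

cos H₀ = −tan(-63.3°) tan(+4.700°) = 0.1635, H₀ = 1.4066 rad.
Bracket: H₀ sin φ sin δ + cos φ cos δ sin H₀ = 1.4066×-0.89337×0.08194 + 0.44932×0.99664×0.98655 = -0.102967 + 0.441787 = 0.338820.
Inverse-square distance factor (a/d)² = 1.0442² = 1.090354.
Q̄ = (S₀/π) × 1.090354 × [bracket] = (1185/π) × 1.090354 × 0.338820 = 139.3 W/m².

Q̄ ≈ 139 W/m²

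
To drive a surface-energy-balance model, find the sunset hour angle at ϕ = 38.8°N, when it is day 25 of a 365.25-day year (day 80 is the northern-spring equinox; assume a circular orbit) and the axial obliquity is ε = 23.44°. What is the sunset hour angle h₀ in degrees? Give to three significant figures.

Solar longitude: L_s = 360° × (25 − 80)/365.25 = -54.209°, i.e. -54.209° + 360° = 305.791°.
sin δ = sin 23.44° × sin 305.791° = -0.32267, so δ = -18.824°.
cos h₀ = −tan ϕ · tan δ = −tan(+38.8°) × tan(-18.824°) = 0.2741, so h₀ = 1.2931 rad = 74.09°.

h₀ = 74.1°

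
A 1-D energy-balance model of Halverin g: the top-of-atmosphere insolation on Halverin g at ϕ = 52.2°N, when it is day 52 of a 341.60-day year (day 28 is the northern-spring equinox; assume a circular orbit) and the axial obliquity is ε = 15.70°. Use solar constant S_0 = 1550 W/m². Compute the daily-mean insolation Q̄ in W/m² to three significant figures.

Q̄ ≈ 375 W/m²

Solar longitude: L_s = 360° × (52 − 28)/341.60 = 25.293°.
sin δ = sin 15.70° × sin 25.293° = 0.11561, so δ = +6.639°.
cos h₀ = −tan(+52.2°) tan(+6.639°) = -0.1501, h₀ = 1.7214 rad.
Bracket: h₀ sin ϕ sin δ + cos ϕ cos δ sin h₀ = 1.7214×0.79016×0.11561 + 0.61291×0.99329×0.98868 = 0.157251 + 0.601906 = 0.759157.
Q̄ = (S_0/π) × [bracket] = (1550/π) × 0.759157 = 374.6 W/m².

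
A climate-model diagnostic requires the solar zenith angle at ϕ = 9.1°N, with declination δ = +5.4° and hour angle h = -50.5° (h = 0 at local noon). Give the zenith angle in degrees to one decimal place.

cos θ_z = sin ϕ sin δ + cos ϕ cos δ cos h = 0.014884 + 0.625285 = 0.640169.
θ_z = arccos(0.640169) = 50.2°.

θ_z = 50.2°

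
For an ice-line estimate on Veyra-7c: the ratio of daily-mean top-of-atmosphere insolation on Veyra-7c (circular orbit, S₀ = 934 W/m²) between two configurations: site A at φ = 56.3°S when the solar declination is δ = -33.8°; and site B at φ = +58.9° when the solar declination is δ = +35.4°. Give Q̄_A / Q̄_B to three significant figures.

Q̄_A / Q̄_B ≈ 0.933

— Configuration A (φ=-56.3°):
cos H₀ = −tan(-56.3°) tan(-33.800°) = -1.0038 ≤ −1 ⇒ polar day, H₀ = π.
Bracket: H₀ sin φ sin δ + cos φ cos δ sin H₀ = 3.1416×-0.83195×-0.55630 + 0.55484×0.83098×0.00000 = 1.453976 + 0.000000 = 1.453976.
Q̄ = (S₀/π) × [bracket] = (934/π) × 1.453976 = 432.27 W/m².
— Configuration B (φ=+58.9°):
cos H₀ = −tan(+58.9°) tan(+35.400°) = -1.1781 ≤ −1 ⇒ polar day, H₀ = π.
Bracket: H₀ sin φ sin δ + cos φ cos δ sin H₀ = 3.1416×0.85627×0.57928 + 0.51653×0.81513×0.00000 = 1.558297 + 0.000000 = 1.558297.
Q̄ = (S₀/π) × [bracket] = (934/π) × 1.558297 = 463.28 W/m².
Ratio Q̄_A / Q̄_B = 432.27 / 463.28 = 0.9331.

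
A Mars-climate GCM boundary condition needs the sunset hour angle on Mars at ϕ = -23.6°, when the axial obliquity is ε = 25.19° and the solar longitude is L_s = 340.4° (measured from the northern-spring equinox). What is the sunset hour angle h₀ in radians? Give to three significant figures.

Solar declination: sin δ = sin ε · sin L_s = sin 25.19° × sin 340.4° = -0.14278, so δ = -8.208°.
cos h₀ = −tan ϕ · tan δ = −tan(-23.6°) × tan(-8.208°) = -0.0630, so h₀ = 1.6339 rad = 93.61°.

h₀ = 1.63 rad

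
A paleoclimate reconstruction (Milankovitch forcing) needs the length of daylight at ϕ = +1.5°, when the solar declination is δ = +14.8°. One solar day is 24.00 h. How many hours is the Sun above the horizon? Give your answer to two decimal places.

12.05 h

cos h₀ = −tan ϕ · tan δ = −tan(+1.5°) × tan(+14.800°) = -0.0069, so h₀ = 1.5777 rad = 90.40°.
Daylight = 2h₀/(2π) × 24.00 h = (1.5777/π) × 24.00 = 12.05 h.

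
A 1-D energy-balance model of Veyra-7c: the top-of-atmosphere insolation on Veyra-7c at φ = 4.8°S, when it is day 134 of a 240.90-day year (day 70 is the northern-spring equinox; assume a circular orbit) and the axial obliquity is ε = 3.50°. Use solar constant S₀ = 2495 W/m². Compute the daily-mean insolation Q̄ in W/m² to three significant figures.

Solar longitude: λ_s = 360° × (134 − 70)/240.90 = 95.641°.
sin δ = sin 3.50° × sin 95.641° = 0.06075, so δ = +3.483°.
cos H₀ = −tan(-4.8°) tan(+3.483°) = 0.0051, H₀ = 1.5657 rad.
Bracket: H₀ sin φ sin δ + cos φ cos δ sin H₀ = 1.5657×-0.08368×0.06075 + 0.99649×0.99815×0.99999 = -0.007959 + 0.994637 = 0.986678.
Q̄ = (S₀/π) × [bracket] = (2495/π) × 0.986678 = 783.6 W/m².

Q̄ ≈ 784 W/m²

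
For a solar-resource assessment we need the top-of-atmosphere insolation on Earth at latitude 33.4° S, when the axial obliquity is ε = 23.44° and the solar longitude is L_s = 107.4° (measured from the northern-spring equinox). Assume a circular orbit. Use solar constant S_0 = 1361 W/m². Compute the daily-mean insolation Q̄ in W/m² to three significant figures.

Solar declination: sin δ = sin ε · sin L_s = sin 23.44° × sin 107.4° = 0.37959, so δ = +22.308°.
cos h₀ = −tan(-33.4°) tan(+22.308°) = 0.2705, h₀ = 1.2968 rad.
Bracket: h₀ sin ϕ sin δ + cos ϕ cos δ sin h₀ = 1.2968×-0.55048×0.37959 + 0.83485×0.92516×0.96271 = -0.270975 + 0.743568 = 0.472593.
Q̄ = (S_0/π) × [bracket] = (1361/π) × 0.472593 = 204.7 W/m².

Q̄ ≈ 205 W/m²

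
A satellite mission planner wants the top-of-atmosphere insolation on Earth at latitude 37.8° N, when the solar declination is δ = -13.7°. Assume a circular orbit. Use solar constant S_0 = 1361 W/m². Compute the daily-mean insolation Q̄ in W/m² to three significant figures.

Q̄ ≈ 240 W/m²

cos h₀ = −tan(+37.8°) tan(-13.700°) = 0.1891, h₀ = 1.3806 rad.
Bracket: h₀ sin ϕ sin δ + cos ϕ cos δ sin h₀ = 1.3806×0.61291×-0.23684 + 0.79016×0.97155×0.98196 = -0.200410 + 0.753831 = 0.553421.
Q̄ = (S_0/π) × [bracket] = (1361/π) × 0.553421 = 239.8 W/m².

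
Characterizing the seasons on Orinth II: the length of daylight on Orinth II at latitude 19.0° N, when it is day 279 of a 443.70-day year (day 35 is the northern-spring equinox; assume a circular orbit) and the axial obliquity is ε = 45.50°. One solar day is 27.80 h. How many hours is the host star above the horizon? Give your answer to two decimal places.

Solar longitude: λ_s = 360° × (279 − 35)/443.70 = 197.972°.
sin δ = sin 45.50° × sin 197.972° = -0.22007, so δ = -12.713°.
cos H₀ = −tan φ · tan δ = −tan(+19.0°) × tan(-12.713°) = 0.0777, so H₀ = 1.4930 rad = 85.54°.
Daylight = 2H₀/(2π) × 27.80 h = (1.4930/π) × 27.80 = 13.21 h.

13.21 h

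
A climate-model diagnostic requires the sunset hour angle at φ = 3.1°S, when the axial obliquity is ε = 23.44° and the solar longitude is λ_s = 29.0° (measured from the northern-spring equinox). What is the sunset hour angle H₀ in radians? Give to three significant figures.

H₀ = 1.56 rad

Solar declination: sin δ = sin ε · sin λ_s = sin 23.44° × sin 29.0° = 0.19285, so δ = +11.119°.
cos H₀ = −tan φ · tan δ = −tan(-3.1°) × tan(+11.119°) = 0.0106, so H₀ = 1.5602 rad = 89.39°.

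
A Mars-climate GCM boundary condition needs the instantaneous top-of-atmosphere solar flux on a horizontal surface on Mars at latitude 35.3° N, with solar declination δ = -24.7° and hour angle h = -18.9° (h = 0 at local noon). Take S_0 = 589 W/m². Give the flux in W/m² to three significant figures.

cos θ_z = sin ϕ sin δ + cos ϕ cos δ cos h = -0.241468 + 0.701492 = 0.460024.
Flux = S_0 · cos θ_z = 589 × 0.460024 = 271.0 W/m².

271 W/m²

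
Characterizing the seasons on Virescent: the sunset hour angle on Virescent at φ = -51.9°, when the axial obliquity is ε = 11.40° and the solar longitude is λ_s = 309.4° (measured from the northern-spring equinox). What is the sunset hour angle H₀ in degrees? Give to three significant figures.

Solar declination: sin δ = sin ε · sin λ_s = sin 11.40° × sin 309.4° = -0.15274, so δ = -8.786°.
cos H₀ = −tan φ · tan δ = −tan(-51.9°) × tan(-8.786°) = -0.1971, so H₀ = 1.7692 rad = 101.37°.

H₀ = 101°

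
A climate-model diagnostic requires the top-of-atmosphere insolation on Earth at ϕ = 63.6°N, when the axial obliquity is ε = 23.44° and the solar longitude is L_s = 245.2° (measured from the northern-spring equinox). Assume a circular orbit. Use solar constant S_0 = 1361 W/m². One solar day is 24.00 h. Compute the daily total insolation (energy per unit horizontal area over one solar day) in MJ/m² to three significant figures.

Solar declination: sin δ = sin ε · sin L_s = sin 23.44° × sin 245.2° = -0.36110, so δ = -21.168°.
cos h₀ = −tan(+63.6°) tan(-21.168°) = 0.7801, h₀ = 0.6760 rad.
Bracket: h₀ sin ϕ sin δ + cos ϕ cos δ sin h₀ = 0.6760×0.89571×-0.36110 + 0.44464×0.93253×0.62569 = -0.218646 + 0.259436 = 0.040790.
Q̄ = (S_0/π) × [bracket] = (1361/π) × 0.040790 = 17.671 W/m².
Daily total = Q̄ × 24.00 h × 3600 s/h = 17.671 × 24.00 × 3600 / 10⁶ = 1.527 MJ/m².

1.53 MJ/m²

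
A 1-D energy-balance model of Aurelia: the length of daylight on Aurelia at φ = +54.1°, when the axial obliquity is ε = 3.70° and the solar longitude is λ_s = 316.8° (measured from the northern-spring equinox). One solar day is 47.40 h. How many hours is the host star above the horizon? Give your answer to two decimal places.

Solar declination: sin δ = sin ε · sin λ_s = sin 3.70° × sin 316.8° = -0.04418, so δ = -2.532°.
cos H₀ = −tan φ · tan δ = −tan(+54.1°) × tan(-2.532°) = 0.0611, so H₀ = 1.5097 rad = 86.50°.
Daylight = 2H₀/(2π) × 47.40 h = (1.5097/π) × 47.40 = 22.78 h.

22.78 h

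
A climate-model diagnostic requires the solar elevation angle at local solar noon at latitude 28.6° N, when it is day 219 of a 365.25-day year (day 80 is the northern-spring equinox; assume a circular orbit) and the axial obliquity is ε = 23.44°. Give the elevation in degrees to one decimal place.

Solar longitude: λ_s = 360° × (219 − 80)/365.25 = 137.002°.
sin δ = sin 23.44° × sin 137.002° = 0.27128, so δ = +15.740°.
At local noon the hour angle is zero, so the zenith angle equals |φ − δ| = |+28.6° − (+15.740°)| = 12.860°.
Elevation = 90° − 12.860° = 77.1°.

77.1°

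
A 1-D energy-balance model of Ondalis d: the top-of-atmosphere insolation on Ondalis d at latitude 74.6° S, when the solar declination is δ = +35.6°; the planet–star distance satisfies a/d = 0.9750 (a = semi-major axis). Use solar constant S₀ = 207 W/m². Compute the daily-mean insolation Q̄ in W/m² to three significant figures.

Q̄ ≈ 0.00 W/m²

cos H₀ = −tan(-74.6°) tan(+35.600°) = 2.5992 ≥ 1 ⇒ polar night, H₀ = 0 and Q̄ = 0.
Inverse-square distance factor (a/d)² = 0.9750² = 0.950625.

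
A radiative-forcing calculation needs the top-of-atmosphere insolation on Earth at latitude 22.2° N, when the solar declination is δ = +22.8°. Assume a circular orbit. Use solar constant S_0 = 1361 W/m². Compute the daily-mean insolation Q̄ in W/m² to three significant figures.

Q̄ ≈ 475 W/m²

cos h₀ = −tan(+22.2°) tan(+22.800°) = -0.1715, h₀ = 1.7432 rad.
Bracket: h₀ sin ϕ sin δ + cos ϕ cos δ sin h₀ = 1.7432×0.37784×0.38752 + 0.92587×0.92186×0.98518 = 0.255240 + 0.840873 = 1.096113.
Q̄ = (S_0/π) × [bracket] = (1361/π) × 1.096113 = 474.9 W/m².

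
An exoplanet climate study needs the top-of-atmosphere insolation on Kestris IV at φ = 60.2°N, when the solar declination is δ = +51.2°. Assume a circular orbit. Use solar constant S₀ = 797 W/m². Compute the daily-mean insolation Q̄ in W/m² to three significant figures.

cos H₀ = −tan(+60.2°) tan(+51.200°) = -2.1717 ≤ −1 ⇒ polar day, H₀ = π.
Bracket: H₀ sin φ sin δ + cos φ cos δ sin H₀ = 3.1416×0.86777×0.77934 + 0.49697×0.62660×0.00000 = 2.124626 + 0.000000 = 2.124626.
Q̄ = (S₀/π) × [bracket] = (797/π) × 2.124626 = 539.0 W/m².

Q̄ ≈ 539 W/m²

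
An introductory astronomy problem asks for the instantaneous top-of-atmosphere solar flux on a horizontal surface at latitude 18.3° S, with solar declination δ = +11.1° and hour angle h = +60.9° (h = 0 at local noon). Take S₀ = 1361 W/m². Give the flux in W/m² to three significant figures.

534 W/m²

cos θ_z = sin φ sin δ + cos φ cos δ cos h = -0.060450 + 0.453101 = 0.392651.
Flux = S₀ · cos θ_z = 1361 × 0.392651 = 534.4 W/m².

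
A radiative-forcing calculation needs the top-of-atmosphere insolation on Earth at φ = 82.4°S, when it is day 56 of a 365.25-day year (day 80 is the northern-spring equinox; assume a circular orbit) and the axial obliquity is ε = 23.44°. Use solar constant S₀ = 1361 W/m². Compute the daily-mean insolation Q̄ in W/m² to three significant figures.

Q̄ ≈ 215 W/m²

Solar longitude: λ_s = 360° × (56 − 80)/365.25 = -23.655°, i.e. -23.655° + 360° = 336.345°.
sin δ = sin 23.44° × sin 336.345° = -0.15960, so δ = -9.184°.
cos H₀ = −tan(-82.4°) tan(-9.184°) = -1.2117 ≤ −1 ⇒ polar day, H₀ = π.
Bracket: H₀ sin φ sin δ + cos φ cos δ sin H₀ = 3.1416×-0.99122×-0.15960 + 0.13226×0.98718×0.00000 = 0.496997 + 0.000000 = 0.496997.
Q̄ = (S₀/π) × [bracket] = (1361/π) × 0.496997 = 215.3 W/m².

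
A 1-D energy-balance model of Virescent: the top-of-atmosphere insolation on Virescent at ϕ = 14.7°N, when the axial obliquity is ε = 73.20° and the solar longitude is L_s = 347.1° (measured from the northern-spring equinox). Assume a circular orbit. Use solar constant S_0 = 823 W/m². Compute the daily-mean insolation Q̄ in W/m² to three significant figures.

Q̄ ≈ 226 W/m²

Solar declination: sin δ = sin ε · sin L_s = sin 73.20° × sin 347.1° = -0.21372, so δ = -12.341°.
cos h₀ = −tan(+14.7°) tan(-12.341°) = 0.0574, h₀ = 1.5134 rad.
Bracket: h₀ sin ϕ sin δ + cos ϕ cos δ sin h₀ = 1.5134×0.25376×-0.21372 + 0.96727×0.97689×0.99835 = -0.082077 + 0.943357 = 0.861280.
Q̄ = (S_0/π) × [bracket] = (823/π) × 0.861280 = 225.6 W/m².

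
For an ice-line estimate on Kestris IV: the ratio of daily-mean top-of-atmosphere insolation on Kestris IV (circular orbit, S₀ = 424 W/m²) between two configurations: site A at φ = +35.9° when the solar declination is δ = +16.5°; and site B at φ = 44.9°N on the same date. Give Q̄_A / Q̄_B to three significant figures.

— Configuration A (φ=+35.9°):
cos H₀ = −tan(+35.9°) tan(+16.500°) = -0.2144, H₀ = 1.7869 rad.
Bracket: H₀ sin φ sin δ + cos φ cos δ sin H₀ = 1.7869×0.58637×0.28402 + 0.81004×0.95882×0.97674 = 0.297592 + 0.758617 = 1.056209.
Q̄ = (S₀/π) × [bracket] = (424/π) × 1.056209 = 142.55 W/m².
— Configuration B (φ=+44.9°):
cos H₀ = −tan(+44.9°) tan(+16.500°) = -0.2952, H₀ = 1.8704 rad.
Bracket: H₀ sin φ sin δ + cos φ cos δ sin H₀ = 1.8704×0.70587×0.28402 + 0.70834×0.95882×0.95544 = 0.374980 + 0.648907 = 1.023887.
Q̄ = (S₀/π) × [bracket] = (424/π) × 1.023887 = 138.19 W/m².
Ratio Q̄_A / Q̄_B = 142.55 / 138.19 = 1.032.

Q̄_A / Q̄_B ≈ 1.03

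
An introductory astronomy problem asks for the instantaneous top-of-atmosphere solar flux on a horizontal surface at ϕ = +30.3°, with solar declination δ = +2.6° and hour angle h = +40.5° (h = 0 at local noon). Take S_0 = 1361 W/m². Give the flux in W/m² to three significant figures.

924 W/m²

cos θ_z = sin ϕ sin δ + cos ϕ cos δ cos h = 0.022887 + 0.655855 = 0.678742.
Flux = S_0 · cos θ_z = 1361 × 0.678742 = 923.8 W/m².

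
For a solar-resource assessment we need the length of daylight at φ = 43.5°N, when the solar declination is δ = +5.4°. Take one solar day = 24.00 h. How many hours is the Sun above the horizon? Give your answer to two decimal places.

12.69 h

cos H₀ = −tan φ · tan δ = −tan(+43.5°) × tan(+5.400°) = -0.0897, so H₀ = 1.6606 rad = 95.15°.
Daylight = 2H₀/(2π) × 24.00 h = (1.6606/π) × 24.00 = 12.69 h.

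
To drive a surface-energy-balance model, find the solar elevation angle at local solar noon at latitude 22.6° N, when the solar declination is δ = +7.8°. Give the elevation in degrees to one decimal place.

75.2°

At local noon the hour angle is zero, so the zenith angle equals |φ − δ| = |+22.6° − (+7.800°)| = 14.800°.
Elevation = 90° − 14.800° = 75.2°.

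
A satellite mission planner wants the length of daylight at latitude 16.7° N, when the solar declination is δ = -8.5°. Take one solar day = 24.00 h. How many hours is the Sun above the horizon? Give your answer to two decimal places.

cos h₀ = −tan ϕ · tan δ = −tan(+16.7°) × tan(-8.500°) = 0.0448, so h₀ = 1.5259 rad = 87.43°.
Daylight = 2h₀/(2π) × 24.00 h = (1.5259/π) × 24.00 = 11.66 h.

11.66 h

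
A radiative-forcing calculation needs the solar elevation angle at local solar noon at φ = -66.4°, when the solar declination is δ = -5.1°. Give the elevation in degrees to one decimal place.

28.7°

At local noon the hour angle is zero, so the zenith angle equals |φ − δ| = |-66.4° − (-5.100°)| = 61.300°.
Elevation = 90° − 61.300° = 28.7°.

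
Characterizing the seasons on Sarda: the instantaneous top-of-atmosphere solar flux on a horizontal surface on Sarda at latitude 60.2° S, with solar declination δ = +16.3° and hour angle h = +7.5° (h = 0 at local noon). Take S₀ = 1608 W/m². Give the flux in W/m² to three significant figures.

cos θ_z = sin φ sin δ + cos φ cos δ cos h = -0.243553 + 0.472917 = 0.229364.
Flux = S₀ · cos θ_z = 1608 × 0.229364 = 368.8 W/m².

369 W/m²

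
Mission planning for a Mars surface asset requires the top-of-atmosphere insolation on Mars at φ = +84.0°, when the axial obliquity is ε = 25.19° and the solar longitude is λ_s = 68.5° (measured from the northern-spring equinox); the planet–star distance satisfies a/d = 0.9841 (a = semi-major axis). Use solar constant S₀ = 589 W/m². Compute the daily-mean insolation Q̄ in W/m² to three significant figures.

Q̄ ≈ 225 W/m²

Solar declination: sin δ = sin ε · sin λ_s = sin 25.19° × sin 68.5° = 0.39601, so δ = +23.329°.
cos H₀ = −tan(+84.0°) tan(+23.329°) = -4.1032 ≤ −1 ⇒ polar day, H₀ = π.
Bracket: H₀ sin φ sin δ + cos φ cos δ sin H₀ = 3.1416×0.99452×0.39601 + 0.10453×0.91825×0.00000 = 1.237287 + 0.000000 = 1.237287.
Inverse-square distance factor (a/d)² = 0.9841² = 0.968453.
Q̄ = (S₀/π) × 0.968453 × [bracket] = (589/π) × 0.968453 × 1.237287 = 224.7 W/m².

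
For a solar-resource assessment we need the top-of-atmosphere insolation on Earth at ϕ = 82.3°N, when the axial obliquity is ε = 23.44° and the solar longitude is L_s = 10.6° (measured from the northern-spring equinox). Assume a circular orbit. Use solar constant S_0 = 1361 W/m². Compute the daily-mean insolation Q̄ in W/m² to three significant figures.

Solar declination: sin δ = sin ε · sin L_s = sin 23.44° × sin 10.6° = 0.07317, so δ = +4.196°.
cos h₀ = −tan(+82.3°) tan(+4.196°) = -0.5427, h₀ = 2.1444 rad.
Bracket: h₀ sin ϕ sin δ + cos ϕ cos δ sin h₀ = 2.1444×0.99098×0.07317 + 0.13399×0.99732×0.83995 = 0.155490 + 0.112243 = 0.267733.
Q̄ = (S_0/π) × [bracket] = (1361/π) × 0.267733 = 116.0 W/m².

Q̄ ≈ 116 W/m²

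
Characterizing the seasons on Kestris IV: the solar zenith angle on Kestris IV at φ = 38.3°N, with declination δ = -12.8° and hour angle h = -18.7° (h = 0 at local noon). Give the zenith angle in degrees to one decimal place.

θ_z = 54.0°

cos θ_z = sin φ sin δ + cos φ cos δ cos h = -0.137311 + 0.724876 = 0.587565.
θ_z = arccos(0.587565) = 54.0°.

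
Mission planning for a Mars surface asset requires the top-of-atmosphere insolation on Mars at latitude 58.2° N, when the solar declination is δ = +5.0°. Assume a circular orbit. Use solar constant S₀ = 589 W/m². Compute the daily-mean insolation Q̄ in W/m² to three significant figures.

cos H₀ = −tan(+58.2°) tan(+5.000°) = -0.1411, H₀ = 1.7124 rad.
Bracket: H₀ sin φ sin δ + cos φ cos δ sin H₀ = 1.7124×0.84989×0.08716 + 0.52696×0.99619×0.98999 = 0.126848 + 0.519698 = 0.646546.
Q̄ = (S₀/π) × [bracket] = (589/π) × 0.646546 = 121.2 W/m².

Q̄ ≈ 121 W/m²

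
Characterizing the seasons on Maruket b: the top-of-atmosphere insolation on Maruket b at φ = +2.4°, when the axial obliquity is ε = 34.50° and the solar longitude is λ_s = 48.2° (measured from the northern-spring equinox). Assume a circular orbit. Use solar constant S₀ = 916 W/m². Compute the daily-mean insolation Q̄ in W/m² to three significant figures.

Solar declination: sin δ = sin ε · sin λ_s = sin 34.50° × sin 48.2° = 0.42224, so δ = +24.976°.
cos H₀ = −tan(+2.4°) tan(+24.976°) = -0.0195, H₀ = 1.5903 rad.
Bracket: H₀ sin φ sin δ + cos φ cos δ sin H₀ = 1.5903×0.04188×0.42224 + 0.99912×0.90648×0.99981 = 0.028122 + 0.905510 = 0.933632.
Q̄ = (S₀/π) × [bracket] = (916/π) × 0.933632 = 272.2 W/m².

Q̄ ≈ 272 W/m²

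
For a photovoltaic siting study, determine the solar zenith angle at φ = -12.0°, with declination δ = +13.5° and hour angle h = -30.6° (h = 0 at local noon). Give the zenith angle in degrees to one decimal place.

cos θ_z = sin φ sin δ + cos φ cos δ cos h = -0.048536 + 0.818670 = 0.770134.
θ_z = arccos(0.770134) = 39.6°.

θ_z = 39.6°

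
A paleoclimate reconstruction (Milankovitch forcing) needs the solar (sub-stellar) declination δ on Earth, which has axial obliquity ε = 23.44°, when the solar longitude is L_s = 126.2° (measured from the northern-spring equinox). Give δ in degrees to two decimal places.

sin δ = sin ε · sin L_s = sin 23.44° × sin 126.2° = 0.321000.
δ = arcsin(0.321000) = +18.72°.

δ = +18.72°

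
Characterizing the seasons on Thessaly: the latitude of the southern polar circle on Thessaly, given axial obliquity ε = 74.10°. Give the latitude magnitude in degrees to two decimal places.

The polar circle is the lowest latitude that experiences at least one full rotation of continuous darkness at the northern-summer solstice; it lies at |φ| = 90° − ε = 90° − 74.10° = 15.90°.

15.90°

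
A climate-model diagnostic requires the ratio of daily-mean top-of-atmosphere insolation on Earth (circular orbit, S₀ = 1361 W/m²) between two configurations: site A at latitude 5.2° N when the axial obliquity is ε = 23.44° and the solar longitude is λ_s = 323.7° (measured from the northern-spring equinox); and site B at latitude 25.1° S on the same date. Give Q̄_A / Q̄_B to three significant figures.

Q̄_A / Q̄_B ≈ 0.896

— Configuration A (φ=+5.2°):
Solar declination: sin δ = sin ε · sin λ_s = sin 23.44° × sin 323.7° = -0.23550, so δ = -13.621°.
cos H₀ = −tan(+5.2°) tan(-13.621°) = 0.0221, H₀ = 1.5487 rad.
Bracket: H₀ sin φ sin δ + cos φ cos δ sin H₀ = 1.5487×0.09063×-0.23550 + 0.99588×0.97188×0.99976 = -0.033054 + 0.967644 = 0.934590.
Q̄ = (S₀/π) × [bracket] = (1361/π) × 0.934590 = 404.88 W/m².
— Configuration B (φ=-25.1°):
cos H₀ = −tan(-25.1°) tan(-13.621°) = -0.1135, H₀ = 1.6845 rad.
Bracket: H₀ sin φ sin δ + cos φ cos δ sin H₀ = 1.6845×-0.42420×-0.23550 + 0.90557×0.97188×0.99354 = 0.168280 + 0.874420 = 1.042700.
Q̄ = (S₀/π) × [bracket] = (1361/π) × 1.042700 = 451.72 W/m².
Ratio Q̄_A / Q̄_B = 404.88 / 451.72 = 0.8963.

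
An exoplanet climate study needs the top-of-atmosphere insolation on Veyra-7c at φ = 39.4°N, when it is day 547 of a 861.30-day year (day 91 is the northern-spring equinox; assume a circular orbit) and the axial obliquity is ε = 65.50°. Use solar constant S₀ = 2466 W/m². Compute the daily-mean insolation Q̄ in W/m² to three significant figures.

Solar longitude: λ_s = 360° × (547 − 91)/861.30 = 190.596°.
sin δ = sin 65.50° × sin 190.596° = -0.16732, so δ = -9.632°.
cos H₀ = −tan(+39.4°) tan(-9.632°) = 0.1394, H₀ = 1.4309 rad.
Bracket: H₀ sin φ sin δ + cos φ cos δ sin H₀ = 1.4309×0.63473×-0.16732 + 0.77273×0.98590×0.99024 = -0.151966 + 0.754399 = 0.602433.
Q̄ = (S₀/π) × [bracket] = (2466/π) × 0.602433 = 472.9 W/m².

Q̄ ≈ 473 W/m²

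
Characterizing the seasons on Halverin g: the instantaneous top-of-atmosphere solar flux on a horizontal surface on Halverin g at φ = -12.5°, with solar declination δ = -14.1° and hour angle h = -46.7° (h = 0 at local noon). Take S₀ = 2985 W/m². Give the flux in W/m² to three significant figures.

cos θ_z = sin φ sin δ + cos φ cos δ cos h = 0.052728 + 0.649389 = 0.702117.
Flux = S₀ · cos θ_z = 2985 × 0.702117 = 2096 W/m².

2.10e+03 W/m²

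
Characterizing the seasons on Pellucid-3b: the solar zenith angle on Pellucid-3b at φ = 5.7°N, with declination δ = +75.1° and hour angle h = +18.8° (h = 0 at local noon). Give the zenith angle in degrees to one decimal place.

cos θ_z = sin φ sin δ + cos φ cos δ cos h = 0.095980 + 0.242211 = 0.338191.
θ_z = arccos(0.338191) = 70.2°.

θ_z = 70.2°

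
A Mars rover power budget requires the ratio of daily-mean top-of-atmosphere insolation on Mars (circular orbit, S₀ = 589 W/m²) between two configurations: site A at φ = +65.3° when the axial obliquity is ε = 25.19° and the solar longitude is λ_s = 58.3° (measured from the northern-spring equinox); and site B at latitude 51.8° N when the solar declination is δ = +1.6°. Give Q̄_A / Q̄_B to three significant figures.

— Configuration A (φ=+65.3°):
Solar declination: sin δ = sin ε · sin λ_s = sin 25.19° × sin 58.3° = 0.36212, so δ = +21.231°.
cos H₀ = −tan(+65.3°) tan(+21.231°) = -0.8446, H₀ = 2.5767 rad.
Bracket: H₀ sin φ sin δ + cos φ cos δ sin H₀ = 2.5767×0.90851×0.36212 + 0.41787×0.93213×0.53534 = 0.847708 + 0.208520 = 1.056228.
Q̄ = (S₀/π) × [bracket] = (589/π) × 1.056228 = 198.03 W/m².
— Configuration B (φ=+51.8°):
cos H₀ = −tan(+51.8°) tan(+1.600°) = -0.0355, H₀ = 1.6063 rad.
Bracket: H₀ sin φ sin δ + cos φ cos δ sin H₀ = 1.6063×0.78586×0.02792 + 0.61841×0.99961×0.99937 = 0.035244 + 0.617779 = 0.653023.
Q̄ = (S₀/π) × [bracket] = (589/π) × 0.653023 = 122.43 W/m².
Ratio Q̄_A / Q̄_B = 198.03 / 122.43 = 1.617.

Q̄_A / Q̄_B ≈ 1.62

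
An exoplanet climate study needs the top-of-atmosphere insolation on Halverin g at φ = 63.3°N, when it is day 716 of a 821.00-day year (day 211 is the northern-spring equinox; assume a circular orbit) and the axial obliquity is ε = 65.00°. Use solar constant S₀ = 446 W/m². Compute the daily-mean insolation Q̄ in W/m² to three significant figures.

Q̄ ≈ 0.00 W/m²

Solar longitude: λ_s = 360° × (716 − 211)/821.00 = 221.437°.
sin δ = sin 65.00° × sin 221.437° = -0.59979, so δ = -36.855°.
cos H₀ = −tan(+63.3°) tan(-36.855°) = 1.4904 ≥ 1 ⇒ polar night, H₀ = 0 and Q̄ = 0.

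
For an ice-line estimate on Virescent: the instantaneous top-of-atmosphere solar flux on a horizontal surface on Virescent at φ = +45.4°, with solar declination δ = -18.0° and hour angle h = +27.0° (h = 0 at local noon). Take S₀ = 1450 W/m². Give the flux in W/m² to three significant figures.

544 W/m²

cos θ_z = sin φ sin δ + cos φ cos δ cos h = -0.220028 + 0.595003 = 0.374975.
Flux = S₀ · cos θ_z = 1450 × 0.374975 = 543.7 W/m².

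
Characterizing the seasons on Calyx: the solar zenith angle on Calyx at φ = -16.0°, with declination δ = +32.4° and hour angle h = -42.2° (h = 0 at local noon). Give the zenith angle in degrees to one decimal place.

θ_z = 63.0°

cos θ_z = sin φ sin δ + cos φ cos δ cos h = -0.147694 + 0.601252 = 0.453558.
θ_z = arccos(0.453558) = 63.0°.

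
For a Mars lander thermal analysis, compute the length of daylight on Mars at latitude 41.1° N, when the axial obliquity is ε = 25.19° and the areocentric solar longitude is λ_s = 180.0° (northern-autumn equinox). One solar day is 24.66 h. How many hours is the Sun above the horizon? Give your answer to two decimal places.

12.33 h

sin δ = sin 25.19° × sin 180.0° = 0.00000, so δ = +0.000°.
cos H₀ = −tan φ · tan δ = −tan(+41.1°) × tan(+0.000°) = -0.0000, so H₀ = 1.5708 rad = 90.00°.
Daylight = 2H₀/(2π) × 24.66 h = (1.5708/π) × 24.66 = 12.33 h.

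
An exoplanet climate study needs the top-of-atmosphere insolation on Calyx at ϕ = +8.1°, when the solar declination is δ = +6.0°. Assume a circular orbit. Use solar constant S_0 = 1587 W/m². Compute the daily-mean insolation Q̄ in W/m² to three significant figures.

cos h₀ = −tan(+8.1°) tan(+6.000°) = -0.0150, h₀ = 1.5858 rad.
Bracket: h₀ sin ϕ sin δ + cos ϕ cos δ sin h₀ = 1.5858×0.14090×0.10453 + 0.99002×0.99452×0.99989 = 0.023356 + 0.984486 = 1.007842.
Q̄ = (S_0/π) × [bracket] = (1587/π) × 1.007842 = 509.1 W/m².

Q̄ ≈ 509 W/m²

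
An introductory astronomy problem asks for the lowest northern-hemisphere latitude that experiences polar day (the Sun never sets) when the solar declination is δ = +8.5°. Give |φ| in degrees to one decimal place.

Polar day requires cos H₀ = −tan φ tan δ ≤ −1, i.e. tan φ tan δ ≥ 1.
The boundary is |tan φ| · |tan δ| = 1, so |φ| = 90° − |δ| = 90° − 8.5° = 81.5° in the northern hemisphere.

|φ| = 81.5°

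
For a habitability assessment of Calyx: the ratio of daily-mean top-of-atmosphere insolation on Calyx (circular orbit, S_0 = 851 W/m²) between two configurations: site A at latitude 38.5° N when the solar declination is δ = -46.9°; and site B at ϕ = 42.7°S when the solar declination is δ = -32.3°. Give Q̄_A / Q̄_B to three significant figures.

— Configuration A (ϕ=+38.5°):
cos h₀ = −tan(+38.5°) tan(-46.900°) = 0.8500, h₀ = 0.5548 rad.
Bracket: h₀ sin ϕ sin δ + cos ϕ cos δ sin h₀ = 0.5548×0.62251×-0.73016 + 0.78261×0.68327×0.52675 = -0.252174 + 0.281671 = 0.029497.
Q̄ = (S_0/π) × [bracket] = (851/π) × 0.029497 = 7.9902 W/m².
— Configuration B (ϕ=-42.7°):
cos h₀ = −tan(-42.7°) tan(-32.300°) = -0.5834, h₀ = 2.1936 rad.
Bracket: h₀ sin ϕ sin δ + cos ϕ cos δ sin h₀ = 2.1936×-0.67816×-0.53435 + 0.73491×0.84526×0.81222 = 0.794905 + 0.504543 = 1.299448.
Q̄ = (S_0/π) × [bracket] = (851/π) × 1.299448 = 352.00 W/m².
Ratio Q̄_A / Q̄_B = 7.9902 / 352.00 = 0.02270.

Q̄_A / Q̄_B ≈ 0.0227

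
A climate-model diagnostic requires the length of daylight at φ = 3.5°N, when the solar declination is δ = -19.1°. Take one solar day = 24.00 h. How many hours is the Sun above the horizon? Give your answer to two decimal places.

11.84 h

cos H₀ = −tan φ · tan δ = −tan(+3.5°) × tan(-19.100°) = 0.0212, so H₀ = 1.5496 rad = 88.79°.
Daylight = 2H₀/(2π) × 24.00 h = (1.5496/π) × 24.00 = 11.84 h.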